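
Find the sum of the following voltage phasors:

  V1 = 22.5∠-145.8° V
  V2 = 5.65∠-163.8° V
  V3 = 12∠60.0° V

Step 1 — Convert each phasor to rectangular form:
  V1 = 22.5·(cos(-145.8°) + j·sin(-145.8°)) = -18.61 - j12.65 V
  V2 = 5.65·(cos(-163.8°) + j·sin(-163.8°)) = -5.426 - j1.576 V
  V3 = 12·(cos(60.0°) + j·sin(60.0°)) = 6 + j10.39 V
Step 2 — Sum components: V_total = -18.03 - j3.831 V.
Step 3 — Convert to polar: |V_total| = 18.44 V, ∠V_total = -168.0°.

V_total = 18.44∠-168.0° V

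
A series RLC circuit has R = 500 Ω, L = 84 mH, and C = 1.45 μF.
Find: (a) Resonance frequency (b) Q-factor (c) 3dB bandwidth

Step 1 — Resonance condition Im(Z)=0 gives ω₀ = 1/√(LC).
Step 2 — ω₀ = 1/√(0.084·1.45e-06) = 2865 rad/s.
Step 3 — f₀ = ω₀/(2π) = 456 Hz.
Step 4 — Series Q: Q = ω₀L/R = 2865·0.084/500 = 0.4814.
Step 5 — 3dB bandwidth: Δω = ω₀/Q = 5952 rad/s; BW = Δω/(2π) = 947.4 Hz.

(a) f₀ = 456 Hz  (b) Q = 0.4814  (c) BW = 947.4 Hz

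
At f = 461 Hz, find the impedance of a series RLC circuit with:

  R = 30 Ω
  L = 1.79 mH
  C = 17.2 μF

Step 1 — Angular frequency: ω = 2π·f = 2π·461 = 2897 rad/s.
Step 2 — Component impedances:
  R: Z = R = 30 Ω
  L: Z = jωL = j·2897·0.00179 = 0 + j5.185 Ω
  C: Z = 1/(jωC) = -j/(ω·C) = 0 - j20.07 Ω
Step 3 — Series combination: Z_total = R + L + C = 30 - j14.89 Ω = 33.49∠-26.4° Ω.

Z = 30 - j14.89 Ω = 33.49∠-26.4° Ω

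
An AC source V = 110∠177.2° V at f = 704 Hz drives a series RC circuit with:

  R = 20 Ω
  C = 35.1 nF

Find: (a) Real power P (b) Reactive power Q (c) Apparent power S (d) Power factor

Step 1 — Angular frequency: ω = 2π·f = 2π·704 = 4423 rad/s.
Step 2 — Component impedances:
  R: Z = R = 20 Ω
  C: Z = 1/(jωC) = -j/(ω·C) = 0 - j6441 Ω
Step 3 — Series combination: Z_total = R + C = 20 - j6441 Ω = 6441∠-89.8° Ω.
Step 4 — Source phasor: V = 110∠177.2° V = -109.9 + j5.373 V.
Step 5 — Current: I = V / Z = -0.0008872 - j0.01706 A = 0.01708∠-93.0° A.
Step 6 — Complex power: S = V·I* = 0.005834 - j1.879 VA.
Step 7 — Real power: P = Re(S) = 0.005834 W.
Step 8 — Reactive power: Q = Im(S) = -1.879 VAR.
Step 9 — Apparent power: |S| = 1.879 VA.
Step 10 — Power factor: PF = P/|S| = 0.003105 (leading).

(a) P = 0.005834 W  (b) Q = -1.879 VAR  (c) S = 1.879 VA  (d) PF = 0.003105 (leading)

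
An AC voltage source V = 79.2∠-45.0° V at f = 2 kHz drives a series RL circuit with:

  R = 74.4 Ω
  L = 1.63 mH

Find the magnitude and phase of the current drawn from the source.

Step 1 — Angular frequency: ω = 2π·f = 2π·2000 = 1.257e+04 rad/s.
Step 2 — Component impedances:
  R: Z = R = 74.4 Ω
  L: Z = jωL = j·1.257e+04·0.00163 = 0 + j20.48 Ω
Step 3 — Series combination: Z_total = R + L = 74.4 + j20.48 Ω = 77.17∠15.4° Ω.
Step 4 — Source phasor: V = 79.2∠-45.0° V = 56 - j56 V.
Step 5 — Ohm's law: I = V / Z_total = (56 - j56) / (74.4 + j20.48) = 0.5071 - j0.8923 A.
Step 6 — Convert to polar: |I| = 1.026 A, ∠I = -60.4°.

I = 1.026∠-60.4° A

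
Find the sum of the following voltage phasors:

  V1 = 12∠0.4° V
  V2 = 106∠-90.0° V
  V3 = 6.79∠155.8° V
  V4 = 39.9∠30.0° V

Step 1 — Convert each phasor to rectangular form:
  V1 = 12·(cos(0.4°) + j·sin(0.4°)) = 12 + j0.08378 V
  V2 = 106·(cos(-90.0°) + j·sin(-90.0°)) = 0 - j106 V
  V3 = 6.79·(cos(155.8°) + j·sin(155.8°)) = -6.193 + j2.783 V
  V4 = 39.9·(cos(30.0°) + j·sin(30.0°)) = 34.55 + j19.95 V
Step 2 — Sum components: V_total = 40.36 - j83.18 V.
Step 3 — Convert to polar: |V_total| = 92.46 V, ∠V_total = -64.1°.

V_total = 92.46∠-64.1° V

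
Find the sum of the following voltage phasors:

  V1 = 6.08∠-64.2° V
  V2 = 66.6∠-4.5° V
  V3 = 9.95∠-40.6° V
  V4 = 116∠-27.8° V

Step 1 — Convert each phasor to rectangular form:
  V1 = 6.08·(cos(-64.2°) + j·sin(-64.2°)) = 2.646 - j5.474 V
  V2 = 66.6·(cos(-4.5°) + j·sin(-4.5°)) = 66.39 - j5.225 V
  V3 = 9.95·(cos(-40.6°) + j·sin(-40.6°)) = 7.555 - j6.475 V
  V4 = 116·(cos(-27.8°) + j·sin(-27.8°)) = 102.6 - j54.1 V
Step 2 — Sum components: V_total = 179.2 - j71.28 V.
Step 3 — Convert to polar: |V_total| = 192.9 V, ∠V_total = -21.7°.

V_total = 192.9∠-21.7° V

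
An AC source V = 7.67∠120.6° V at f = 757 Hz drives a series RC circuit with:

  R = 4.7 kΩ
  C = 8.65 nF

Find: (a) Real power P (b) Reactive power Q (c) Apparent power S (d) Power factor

Step 1 — Angular frequency: ω = 2π·f = 2π·757 = 4756 rad/s.
Step 2 — Component impedances:
  R: Z = R = 4700 Ω
  C: Z = 1/(jωC) = -j/(ω·C) = 0 - j2.431e+04 Ω
Step 3 — Series combination: Z_total = R + C = 4700 - j2.431e+04 Ω = 2.476e+04∠-79.1° Ω.
Step 4 — Source phasor: V = 7.67∠120.6° V = -3.904 + j6.602 V.
Step 5 — Current: I = V / Z = -0.0002918 - j0.0001042 A = 0.0003098∠-160.3° A.
Step 6 — Complex power: S = V·I* = 0.0004512 - j0.002333 VA.
Step 7 — Real power: P = Re(S) = 0.0004512 W.
Step 8 — Reactive power: Q = Im(S) = -0.002333 VAR.
Step 9 — Apparent power: |S| = 0.002376 VA.
Step 10 — Power factor: PF = P/|S| = 0.1899 (leading).

(a) P = 0.0004512 W  (b) Q = -0.002333 VAR  (c) S = 0.002376 VA  (d) PF = 0.1899 (leading)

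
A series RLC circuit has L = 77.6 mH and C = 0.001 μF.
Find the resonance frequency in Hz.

Step 1 — Resonance condition Im(Z)=0 gives ω₀ = 1/√(LC).
Step 2 — ω₀ = 1/√(0.0776·1e-09) = 1.135e+05 rad/s.
Step 3 — f₀ = ω₀/(2π) = 1.807e+04 Hz.

f₀ = 1.807e+04 Hz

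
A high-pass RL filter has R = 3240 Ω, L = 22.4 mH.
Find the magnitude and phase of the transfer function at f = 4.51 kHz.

Step 1 — Angular frequency: ω = 2π·4510 = 2.834e+04 rad/s.
Step 2 — Transfer function: H(jω) = jωL/(R + jωL).
Step 3 — Numerator jωL = j·634.8; denominator R + jωL = 3240 + j634.8.
Step 4 — H = 0.03696 + j0.1887.
Step 5 — Magnitude: |H| = 0.1923 (-14.3 dB); phase: φ = 78.9°.

|H| = 0.1923 (-14.3 dB), φ = 78.9°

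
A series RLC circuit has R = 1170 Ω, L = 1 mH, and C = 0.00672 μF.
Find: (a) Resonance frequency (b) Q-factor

Step 1 — Resonance condition Im(Z)=0 gives ω₀ = 1/√(LC).
Step 2 — ω₀ = 1/√(0.001·6.72e-09) = 3.858e+05 rad/s.
Step 3 — f₀ = ω₀/(2π) = 6.14e+04 Hz.
Step 4 — Series Q: Q = ω₀L/R = 3.858e+05·0.001/1170 = 0.3297.

(a) f₀ = 6.14e+04 Hz  (b) Q = 0.3297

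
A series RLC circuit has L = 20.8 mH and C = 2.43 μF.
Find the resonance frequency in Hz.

Step 1 — Resonance condition Im(Z)=0 gives ω₀ = 1/√(LC).
Step 2 — ω₀ = 1/√(0.0208·2.43e-06) = 4448 rad/s.
Step 3 — f₀ = ω₀/(2π) = 707.9 Hz.

f₀ = 707.9 Hz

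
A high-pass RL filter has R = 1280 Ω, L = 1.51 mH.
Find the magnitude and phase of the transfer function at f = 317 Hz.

Step 1 — Angular frequency: ω = 2π·317 = 1992 rad/s.
Step 2 — Transfer function: H(jω) = jωL/(R + jωL).
Step 3 — Numerator jωL = j·3.008; denominator R + jωL = 1280 + j3.008.
Step 4 — H = 5.521e-06 + j0.00235.
Step 5 — Magnitude: |H| = 0.00235 (-52.6 dB); phase: φ = 89.9°.

|H| = 0.00235 (-52.6 dB), φ = 89.9°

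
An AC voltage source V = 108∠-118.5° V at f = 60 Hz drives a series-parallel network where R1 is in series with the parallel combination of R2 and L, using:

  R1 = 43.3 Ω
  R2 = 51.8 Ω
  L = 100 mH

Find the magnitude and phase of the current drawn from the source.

Step 1 — Angular frequency: ω = 2π·f = 2π·60 = 377 rad/s.
Step 2 — Component impedances:
  R1: Z = R = 43.3 Ω
  R2: Z = R = 51.8 Ω
  L: Z = jωL = j·377·0.1 = 0 + j37.7 Ω
Step 3 — Parallel branch: R2 || L = 1/(1/R2 + 1/L) = 17.94 + j24.65 Ω.
Step 4 — Series with R1: Z_total = R1 + (R2 || L) = 61.24 + j24.65 Ω = 66.01∠21.9° Ω.
Step 5 — Source phasor: V = 108∠-118.5° V = -51.53 - j94.91 V.
Step 6 — Ohm's law: I = V / Z_total = (-51.53 - j94.91) / (61.24 + j24.65) = -1.261 - j1.042 A.
Step 7 — Convert to polar: |I| = 1.636 A, ∠I = -140.4°.

I = 1.636∠-140.4° A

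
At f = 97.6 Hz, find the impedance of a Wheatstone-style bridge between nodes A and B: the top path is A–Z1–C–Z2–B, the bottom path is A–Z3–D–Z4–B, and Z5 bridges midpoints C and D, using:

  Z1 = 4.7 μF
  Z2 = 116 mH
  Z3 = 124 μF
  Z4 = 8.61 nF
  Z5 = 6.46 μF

Step 1 — Angular frequency: ω = 2π·f = 2π·97.6 = 613.2 rad/s.
Step 2 — Component impedances:
  Z1: Z = 1/(jωC) = -j/(ω·C) = 0 - j347 Ω
  Z2: Z = jωL = j·613.2·0.116 = 0 + j71.14 Ω
  Z3: Z = 1/(jωC) = -j/(ω·C) = 0 - j13.15 Ω
  Z4: Z = 1/(jωC) = -j/(ω·C) = 0 - j1.894e+05 Ω
  Z5: Z = 1/(jωC) = -j/(ω·C) = 0 - j252.4 Ω
Step 3 — Bridge requires nodal analysis (the Z5 bridge couples midpoints C and D, so the two paths cannot be reduced to a simple series/parallel combination). Setting node B to ground and injecting 1 A at node A, the 3-node admittance system at A, C, D solves to V_A = Z_AB = 0 - j79.27 Ω = 79.27∠-90.0° Ω.

Z = 0 - j79.27 Ω = 79.27∠-90.0° Ω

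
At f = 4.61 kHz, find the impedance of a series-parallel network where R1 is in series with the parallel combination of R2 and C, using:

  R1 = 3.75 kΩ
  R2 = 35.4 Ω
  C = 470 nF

Step 1 — Angular frequency: ω = 2π·f = 2π·4610 = 2.897e+04 rad/s.
Step 2 — Component impedances:
  R1: Z = R = 3750 Ω
  R2: Z = R = 35.4 Ω
  C: Z = 1/(jωC) = -j/(ω·C) = 0 - j73.45 Ω
Step 3 — Parallel branch: R2 || C = 1/(1/R2 + 1/C) = 28.73 - j13.84 Ω.
Step 4 — Series with R1: Z_total = R1 + (R2 || C) = 3779 - j13.84 Ω = 3779∠-0.2° Ω.

Z = 3779 - j13.84 Ω = 3779∠-0.2° Ω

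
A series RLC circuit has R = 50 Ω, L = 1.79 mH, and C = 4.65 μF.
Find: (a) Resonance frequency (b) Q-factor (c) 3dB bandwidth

Step 1 — Resonance: ω₀ = 1/√(LC) = 1/√(0.00179·4.65e-06) = 1.096e+04 rad/s.
Step 2 — f₀ = ω₀/(2π) = 1744 Hz.
Step 3 — Series Q: Q = ω₀L/R = 1.096e+04·0.00179/50 = 0.3924.
Step 4 — Bandwidth: Δω = ω₀/Q = 2.793e+04 rad/s; BW = Δω/(2π) = 4446 Hz.

(a) f₀ = 1744 Hz  (b) Q = 0.3924  (c) BW = 4446 Hz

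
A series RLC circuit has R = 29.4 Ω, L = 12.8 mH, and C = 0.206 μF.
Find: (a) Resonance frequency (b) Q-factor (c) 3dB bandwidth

Step 1 — Resonance: ω₀ = 1/√(LC) = 1/√(0.0128·2.06e-07) = 1.947e+04 rad/s.
Step 2 — f₀ = ω₀/(2π) = 3099 Hz.
Step 3 — Series Q: Q = ω₀L/R = 1.947e+04·0.0128/29.4 = 8.479.
Step 4 — Bandwidth: Δω = ω₀/Q = 2297 rad/s; BW = Δω/(2π) = 365.6 Hz.

(a) f₀ = 3099 Hz  (b) Q = 8.479  (c) BW = 365.6 Hz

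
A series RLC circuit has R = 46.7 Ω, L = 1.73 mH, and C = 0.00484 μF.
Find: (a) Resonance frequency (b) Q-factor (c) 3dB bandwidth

Step 1 — Resonance: ω₀ = 1/√(LC) = 1/√(0.00173·4.84e-09) = 3.456e+05 rad/s.
Step 2 — f₀ = ω₀/(2π) = 5.5e+04 Hz.
Step 3 — Series Q: Q = ω₀L/R = 3.456e+05·0.00173/46.7 = 12.8.
Step 4 — Bandwidth: Δω = ω₀/Q = 2.699e+04 rad/s; BW = Δω/(2π) = 4296 Hz.

(a) f₀ = 5.5e+04 Hz  (b) Q = 12.8  (c) BW = 4296 Hz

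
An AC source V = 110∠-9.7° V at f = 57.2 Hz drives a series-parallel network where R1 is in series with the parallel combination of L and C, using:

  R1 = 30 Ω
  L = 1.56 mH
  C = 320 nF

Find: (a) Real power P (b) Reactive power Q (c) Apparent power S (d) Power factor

Step 1 — Angular frequency: ω = 2π·f = 2π·57.2 = 359.4 rad/s.
Step 2 — Component impedances:
  R1: Z = R = 30 Ω
  L: Z = jωL = j·359.4·0.00156 = 0 + j0.5607 Ω
  C: Z = 1/(jωC) = -j/(ω·C) = 0 - j8695 Ω
Step 3 — Parallel branch: L || C = 1/(1/L + 1/C) = 0 + j0.5607 Ω.
Step 4 — Series with R1: Z_total = R1 + (L || C) = 30 + j0.5607 Ω = 30.01∠1.1° Ω.
Step 5 — Source phasor: V = 110∠-9.7° V = 108.4 - j18.53 V.
Step 6 — Current: I = V / Z = 3.601 - j0.6851 A = 3.666∠-10.8° A.
Step 7 — Complex power: S = V·I* = 403.2 + j7.536 VA.
Step 8 — Real power: P = Re(S) = 403.2 W.
Step 9 — Reactive power: Q = Im(S) = 7.536 VAR.
Step 10 — Apparent power: |S| = 403.3 VA.
Step 11 — Power factor: PF = P/|S| = 0.9998 (lagging).

(a) P = 403.2 W  (b) Q = 7.536 VAR  (c) S = 403.3 VA  (d) PF = 0.9998 (lagging)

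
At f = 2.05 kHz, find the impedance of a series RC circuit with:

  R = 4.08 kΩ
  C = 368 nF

Step 1 — Angular frequency: ω = 2π·f = 2π·2050 = 1.288e+04 rad/s.
Step 2 — Component impedances:
  R: Z = R = 4080 Ω
  C: Z = 1/(jωC) = -j/(ω·C) = 0 - j211 Ω
Step 3 — Series combination: Z_total = R + C = 4080 - j211 Ω = 4085∠-3.0° Ω.

Z = 4080 - j211 Ω = 4085∠-3.0° Ω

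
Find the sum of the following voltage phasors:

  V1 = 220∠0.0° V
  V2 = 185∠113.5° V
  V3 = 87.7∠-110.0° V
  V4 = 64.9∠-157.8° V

Step 1 — Convert each phasor to rectangular form:
  V1 = 220·(cos(0.0°) + j·sin(0.0°)) = 220 V
  V2 = 185·(cos(113.5°) + j·sin(113.5°)) = -73.77 + j169.7 V
  V3 = 87.7·(cos(-110.0°) + j·sin(-110.0°)) = -30 - j82.41 V
  V4 = 64.9·(cos(-157.8°) + j·sin(-157.8°)) = -60.09 - j24.52 V
Step 2 — Sum components: V_total = 56.15 + j62.72 V.
Step 3 — Convert to polar: |V_total| = 84.18 V, ∠V_total = 48.2°.

V_total = 84.18∠48.2° V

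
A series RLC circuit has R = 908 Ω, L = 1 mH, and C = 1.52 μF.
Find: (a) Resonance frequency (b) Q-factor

Step 1 — Resonance condition Im(Z)=0 gives ω₀ = 1/√(LC).
Step 2 — ω₀ = 1/√(0.001·1.52e-06) = 2.565e+04 rad/s.
Step 3 — f₀ = ω₀/(2π) = 4082 Hz.
Step 4 — Series Q: Q = ω₀L/R = 2.565e+04·0.001/908 = 0.02825.

(a) f₀ = 4082 Hz  (b) Q = 0.02825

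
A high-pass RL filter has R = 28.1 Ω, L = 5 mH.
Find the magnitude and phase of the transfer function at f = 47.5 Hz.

Step 1 — Angular frequency: ω = 2π·47.5 = 298.5 rad/s.
Step 2 — Transfer function: H(jω) = jωL/(R + jωL).
Step 3 — Numerator jωL = j·1.492; denominator R + jωL = 28.1 + j1.492.
Step 4 — H = 0.002812 + j0.05296.
Step 5 — Magnitude: |H| = 0.05303 (-25.5 dB); phase: φ = 87.0°.

|H| = 0.05303 (-25.5 dB), φ = 87.0°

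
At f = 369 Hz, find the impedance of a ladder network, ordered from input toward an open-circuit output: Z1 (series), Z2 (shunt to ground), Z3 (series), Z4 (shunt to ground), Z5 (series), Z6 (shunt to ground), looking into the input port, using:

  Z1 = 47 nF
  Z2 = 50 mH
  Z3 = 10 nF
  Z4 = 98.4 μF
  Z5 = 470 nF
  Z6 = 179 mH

Step 1 — Angular frequency: ω = 2π·f = 2π·369 = 2318 rad/s.
Step 2 — Component impedances:
  Z1: Z = 1/(jωC) = -j/(ω·C) = 0 - j9177 Ω
  Z2: Z = jωL = j·2318·0.05 = 0 + j115.9 Ω
  Z3: Z = 1/(jωC) = -j/(ω·C) = 0 - j4.313e+04 Ω
  Z4: Z = 1/(jωC) = -j/(ω·C) = 0 - j4.383 Ω
  Z5: Z = 1/(jωC) = -j/(ω·C) = 0 - j917.7 Ω
  Z6: Z = jωL = j·2318·0.179 = 0 + j415 Ω
Step 3 — Ladder network (open output): work backward from the far end, alternating series and parallel combinations. Z_in = 0 - j9061 Ω = 9061∠-90.0° Ω.

Z = 0 - j9061 Ω = 9061∠-90.0° Ω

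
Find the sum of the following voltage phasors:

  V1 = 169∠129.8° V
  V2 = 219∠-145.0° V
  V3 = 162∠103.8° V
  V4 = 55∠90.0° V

Step 1 — Convert each phasor to rectangular form:
  V1 = 169·(cos(129.8°) + j·sin(129.8°)) = -108.2 + j129.8 V
  V2 = 219·(cos(-145.0°) + j·sin(-145.0°)) = -179.4 - j125.6 V
  V3 = 162·(cos(103.8°) + j·sin(103.8°)) = -38.64 + j157.3 V
  V4 = 55·(cos(90.0°) + j·sin(90.0°)) = 0 + j55 V
Step 2 — Sum components: V_total = -326.2 + j216.6 V.
Step 3 — Convert to polar: |V_total| = 391.5 V, ∠V_total = 146.4°.

V_total = 391.5∠146.4° V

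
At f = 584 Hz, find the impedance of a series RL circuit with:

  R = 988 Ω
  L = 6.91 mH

Step 1 — Angular frequency: ω = 2π·f = 2π·584 = 3669 rad/s.
Step 2 — Component impedances:
  R: Z = R = 988 Ω
  L: Z = jωL = j·3669·0.00691 = 0 + j25.36 Ω
Step 3 — Series combination: Z_total = R + L = 988 + j25.36 Ω = 988.3∠1.5° Ω.

Z = 988 + j25.36 Ω = 988.3∠1.5° Ω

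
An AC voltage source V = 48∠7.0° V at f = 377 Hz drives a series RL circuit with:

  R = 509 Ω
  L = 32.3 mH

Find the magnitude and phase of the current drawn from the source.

Step 1 — Angular frequency: ω = 2π·f = 2π·377 = 2369 rad/s.
Step 2 — Component impedances:
  R: Z = R = 509 Ω
  L: Z = jωL = j·2369·0.0323 = 0 + j76.51 Ω
Step 3 — Series combination: Z_total = R + L = 509 + j76.51 Ω = 514.7∠8.5° Ω.
Step 4 — Source phasor: V = 48∠7.0° V = 47.64 + j5.85 V.
Step 5 — Ohm's law: I = V / Z_total = (47.64 + j5.85) / (509 + j76.51) = 0.09322 - j0.00252 A.
Step 6 — Convert to polar: |I| = 0.09325 A, ∠I = -1.5°.

I = 0.09325∠-1.5° A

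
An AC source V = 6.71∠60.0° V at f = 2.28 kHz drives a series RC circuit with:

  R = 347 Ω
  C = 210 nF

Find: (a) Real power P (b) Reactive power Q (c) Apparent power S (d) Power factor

Step 1 — Angular frequency: ω = 2π·f = 2π·2280 = 1.433e+04 rad/s.
Step 2 — Component impedances:
  R: Z = R = 347 Ω
  C: Z = 1/(jωC) = -j/(ω·C) = 0 - j332.4 Ω
Step 3 — Series combination: Z_total = R + C = 347 - j332.4 Ω = 480.5∠-43.8° Ω.
Step 4 — Source phasor: V = 6.71∠60.0° V = 3.355 + j5.811 V.
Step 5 — Current: I = V / Z = -0.003324 + j0.01356 A = 0.01396∠103.8° A.
Step 6 — Complex power: S = V·I* = 0.06766 - j0.06482 VA.
Step 7 — Real power: P = Re(S) = 0.06766 W.
Step 8 — Reactive power: Q = Im(S) = -0.06482 VAR.
Step 9 — Apparent power: |S| = 0.0937 VA.
Step 10 — Power factor: PF = P/|S| = 0.7221 (leading).

(a) P = 0.06766 W  (b) Q = -0.06482 VAR  (c) S = 0.0937 VA  (d) PF = 0.7221 (leading)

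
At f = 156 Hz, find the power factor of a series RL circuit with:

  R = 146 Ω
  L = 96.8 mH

Step 1 — Angular frequency: ω = 2π·f = 2π·156 = 980.2 rad/s.
Step 2 — Component impedances:
  R: Z = R = 146 Ω
  L: Z = jωL = j·980.2·0.0968 = 0 + j94.88 Ω
Step 3 — Series combination: Z_total = R + L = 146 + j94.88 Ω = 174.1∠33.0° Ω.
Step 4 — Power factor: PF = cos(φ) = Re(Z)/|Z| = 146/174.12 = 0.8385.
Step 5 — Type: Im(Z) = 94.88 ⇒ lagging (phase φ = 33.0°).

PF = 0.8385 (lagging, φ = 33.0°)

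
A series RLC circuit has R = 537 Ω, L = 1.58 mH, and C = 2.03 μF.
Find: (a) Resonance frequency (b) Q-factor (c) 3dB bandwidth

Step 1 — Resonance: ω₀ = 1/√(LC) = 1/√(0.00158·2.03e-06) = 1.766e+04 rad/s.
Step 2 — f₀ = ω₀/(2π) = 2810 Hz.
Step 3 — Series Q: Q = ω₀L/R = 1.766e+04·0.00158/537 = 0.05195.
Step 4 — Bandwidth: Δω = ω₀/Q = 3.399e+05 rad/s; BW = Δω/(2π) = 5.409e+04 Hz.

(a) f₀ = 2810 Hz  (b) Q = 0.05195  (c) BW = 5.409e+04 Hz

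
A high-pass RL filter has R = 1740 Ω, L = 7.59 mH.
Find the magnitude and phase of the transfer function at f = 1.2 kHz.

Step 1 — Angular frequency: ω = 2π·1200 = 7540 rad/s.
Step 2 — Transfer function: H(jω) = jωL/(R + jωL).
Step 3 — Numerator jωL = j·57.23; denominator R + jωL = 1740 + j57.23.
Step 4 — H = 0.001081 + j0.03285.
Step 5 — Magnitude: |H| = 0.03287 (-29.7 dB); phase: φ = 88.1°.

|H| = 0.03287 (-29.7 dB), φ = 88.1°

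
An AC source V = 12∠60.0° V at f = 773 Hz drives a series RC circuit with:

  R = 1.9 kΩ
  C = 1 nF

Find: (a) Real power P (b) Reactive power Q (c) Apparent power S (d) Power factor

Step 1 — Angular frequency: ω = 2π·f = 2π·773 = 4857 rad/s.
Step 2 — Component impedances:
  R: Z = R = 1900 Ω
  C: Z = 1/(jωC) = -j/(ω·C) = 0 - j2.059e+05 Ω
Step 3 — Series combination: Z_total = R + C = 1900 - j2.059e+05 Ω = 2.059e+05∠-89.5° Ω.
Step 4 — Source phasor: V = 12∠60.0° V = 6 + j10.39 V.
Step 5 — Current: I = V / Z = -5.02e-05 + j2.96e-05 A = 5.828e-05∠149.5° A.
Step 6 — Complex power: S = V·I* = 6.454e-06 - j0.0006993 VA.
Step 7 — Real power: P = Re(S) = 6.454e-06 W.
Step 8 — Reactive power: Q = Im(S) = -0.0006993 VAR.
Step 9 — Apparent power: |S| = 0.0006994 VA.
Step 10 — Power factor: PF = P/|S| = 0.009228 (leading).

(a) P = 6.454e-06 W  (b) Q = -0.0006993 VAR  (c) S = 0.0006994 VA  (d) PF = 0.009228 (leading)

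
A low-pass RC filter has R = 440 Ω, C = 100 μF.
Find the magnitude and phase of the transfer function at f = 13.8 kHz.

Step 1 — Angular frequency: ω = 2π·1.38e+04 = 8.671e+04 rad/s.
Step 2 — Transfer function: H(jω) = 1/(1 + jωRC).
Step 3 — Denominator: 1 + jωRC = 1 + j·8.671e+04·440·0.0001 = 1 + j3815.
Step 4 — H = 6.87e-08 - j0.0002621.
Step 5 — Magnitude: |H| = 0.0002621 (-71.6 dB); phase: φ = -90.0°.

|H| = 0.0002621 (-71.6 dB), φ = -90.0°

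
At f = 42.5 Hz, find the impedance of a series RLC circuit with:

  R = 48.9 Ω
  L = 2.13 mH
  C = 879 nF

Step 1 — Angular frequency: ω = 2π·f = 2π·42.5 = 267 rad/s.
Step 2 — Component impedances:
  R: Z = R = 48.9 Ω
  L: Z = jωL = j·267·0.00213 = 0 + j0.5688 Ω
  C: Z = 1/(jωC) = -j/(ω·C) = 0 - j4260 Ω
Step 3 — Series combination: Z_total = R + L + C = 48.9 - j4260 Ω = 4260∠-89.3° Ω.

Z = 48.9 - j4260 Ω = 4260∠-89.3° Ω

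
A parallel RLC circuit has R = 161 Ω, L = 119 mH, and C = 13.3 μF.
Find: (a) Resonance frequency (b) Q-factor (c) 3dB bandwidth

Step 1 — Resonance: ω₀ = 1/√(LC) = 1/√(0.119·1.33e-05) = 794.9 rad/s.
Step 2 — f₀ = ω₀/(2π) = 126.5 Hz.
Step 3 — Parallel Q: Q = R/(ω₀L) = 161/(794.9·0.119) = 1.702.
Step 4 — Bandwidth: Δω = ω₀/Q = 467 rad/s; BW = Δω/(2π) = 74.33 Hz.

(a) f₀ = 126.5 Hz  (b) Q = 1.702  (c) BW = 74.33 Hz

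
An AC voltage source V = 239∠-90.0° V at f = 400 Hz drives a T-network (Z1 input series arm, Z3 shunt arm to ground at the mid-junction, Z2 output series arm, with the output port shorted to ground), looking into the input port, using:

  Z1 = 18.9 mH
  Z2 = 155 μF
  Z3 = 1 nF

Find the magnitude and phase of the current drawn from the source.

Step 1 — Angular frequency: ω = 2π·f = 2π·400 = 2513 rad/s.
Step 2 — Component impedances:
  Z1: Z = jωL = j·2513·0.0189 = 0 + j47.5 Ω
  Z2: Z = 1/(jωC) = -j/(ω·C) = 0 - j2.567 Ω
  Z3: Z = 1/(jωC) = -j/(ω·C) = 0 - j3.979e+05 Ω
Step 3 — With the output port shorted to ground, the output series arm Z2 runs from the junction to ground; the shunt arm Z3 also runs from the junction to ground. They appear in parallel: Z3 || Z2 = 0 - j2.567 Ω.
Step 4 — Series with input arm Z1: Z_in = Z1 + (Z3 || Z2) = 0 + j44.93 Ω = 44.93∠90.0° Ω.
Step 5 — Source phasor: V = 239∠-90.0° V = 0 - j239 V.
Step 6 — Ohm's law: I = V / Z_total = (0 - j239) / (0 + j44.93) = -5.319 A.
Step 7 — Convert to polar: |I| = 5.319 A, ∠I = -180.0°.

I = 5.319∠-180.0° A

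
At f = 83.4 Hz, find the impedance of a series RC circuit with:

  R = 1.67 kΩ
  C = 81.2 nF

Step 1 — Angular frequency: ω = 2π·f = 2π·83.4 = 524 rad/s.
Step 2 — Component impedances:
  R: Z = R = 1670 Ω
  C: Z = 1/(jωC) = -j/(ω·C) = 0 - j2.35e+04 Ω
Step 3 — Series combination: Z_total = R + C = 1670 - j2.35e+04 Ω = 2.356e+04∠-85.9° Ω.

Z = 1670 - j2.35e+04 Ω = 2.356e+04∠-85.9° Ω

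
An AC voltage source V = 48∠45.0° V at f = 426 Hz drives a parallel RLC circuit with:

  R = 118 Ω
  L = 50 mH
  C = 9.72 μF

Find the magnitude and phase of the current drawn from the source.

Step 1 — Angular frequency: ω = 2π·f = 2π·426 = 2677 rad/s.
Step 2 — Component impedances:
  R: Z = R = 118 Ω
  L: Z = jωL = j·2677·0.05 = 0 + j133.8 Ω
  C: Z = 1/(jωC) = -j/(ω·C) = 0 - j38.44 Ω
Step 3 — Parallel combination: 1/Z_total = 1/R + 1/L + 1/C; Z_total = 20.38 - j44.61 Ω = 49.04∠-65.4° Ω.
Step 4 — Source phasor: V = 48∠45.0° V = 33.94 + j33.94 V.
Step 5 — Ohm's law: I = V / Z_total = (33.94 + j33.94) / (20.38 - j44.61) = -0.3418 + j0.9171 A.
Step 6 — Convert to polar: |I| = 0.9787 A, ∠I = 110.4°.

I = 0.9787∠110.4° A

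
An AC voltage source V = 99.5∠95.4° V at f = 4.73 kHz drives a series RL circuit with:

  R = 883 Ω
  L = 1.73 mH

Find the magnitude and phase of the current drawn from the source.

Step 1 — Angular frequency: ω = 2π·f = 2π·4730 = 2.972e+04 rad/s.
Step 2 — Component impedances:
  R: Z = R = 883 Ω
  L: Z = jωL = j·2.972e+04·0.00173 = 0 + j51.41 Ω
Step 3 — Series combination: Z_total = R + L = 883 + j51.41 Ω = 884.5∠3.3° Ω.
Step 4 — Source phasor: V = 99.5∠95.4° V = -9.364 + j99.06 V.
Step 5 — Ohm's law: I = V / Z_total = (-9.364 + j99.06) / (883 + j51.41) = -0.004059 + j0.1124 A.
Step 6 — Convert to polar: |I| = 0.1125 A, ∠I = 92.1°.

I = 0.1125∠92.1° A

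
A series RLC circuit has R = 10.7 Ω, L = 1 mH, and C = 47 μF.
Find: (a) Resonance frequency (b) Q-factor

Step 1 — Resonance condition Im(Z)=0 gives ω₀ = 1/√(LC).
Step 2 — ω₀ = 1/√(0.001·4.7e-05) = 4613 rad/s.
Step 3 — f₀ = ω₀/(2π) = 734.1 Hz.
Step 4 — Series Q: Q = ω₀L/R = 4613·0.001/10.7 = 0.4311.

(a) f₀ = 734.1 Hz  (b) Q = 0.4311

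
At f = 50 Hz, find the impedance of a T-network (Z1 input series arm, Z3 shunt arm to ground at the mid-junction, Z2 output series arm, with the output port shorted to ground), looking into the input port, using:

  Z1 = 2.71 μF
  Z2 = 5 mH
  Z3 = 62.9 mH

Step 1 — Angular frequency: ω = 2π·f = 2π·50 = 314.2 rad/s.
Step 2 — Component impedances:
  Z1: Z = 1/(jωC) = -j/(ω·C) = 0 - j1175 Ω
  Z2: Z = jωL = j·314.2·0.005 = 0 + j1.571 Ω
  Z3: Z = jωL = j·314.2·0.0629 = 0 + j19.76 Ω
Step 3 — With the output port shorted to ground, the output series arm Z2 runs from the junction to ground; the shunt arm Z3 also runs from the junction to ground. They appear in parallel: Z3 || Z2 = 0 + j1.455 Ω.
Step 4 — Series with input arm Z1: Z_in = Z1 + (Z3 || Z2) = 0 - j1173 Ω = 1173∠-90.0° Ω.

Z = 0 - j1173 Ω = 1173∠-90.0° Ω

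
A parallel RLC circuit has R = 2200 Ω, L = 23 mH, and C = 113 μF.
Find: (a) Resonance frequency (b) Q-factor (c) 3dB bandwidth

Step 1 — Resonance: ω₀ = 1/√(LC) = 1/√(0.023·0.000113) = 620.3 rad/s.
Step 2 — f₀ = ω₀/(2π) = 98.72 Hz.
Step 3 — Parallel Q: Q = R/(ω₀L) = 2200/(620.3·0.023) = 154.2.
Step 4 — Bandwidth: Δω = ω₀/Q = 4.023 rad/s; BW = Δω/(2π) = 0.6402 Hz.

(a) f₀ = 98.72 Hz  (b) Q = 154.2  (c) BW = 0.6402 Hz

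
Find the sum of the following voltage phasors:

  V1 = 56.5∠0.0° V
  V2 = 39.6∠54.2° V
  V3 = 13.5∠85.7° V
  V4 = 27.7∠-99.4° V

Step 1 — Convert each phasor to rectangular form:
  V1 = 56.5·(cos(0.0°) + j·sin(0.0°)) = 56.5 V
  V2 = 39.6·(cos(54.2°) + j·sin(54.2°)) = 23.16 + j32.12 V
  V3 = 13.5·(cos(85.7°) + j·sin(85.7°)) = 1.012 + j13.46 V
  V4 = 27.7·(cos(-99.4°) + j·sin(-99.4°)) = -4.524 - j27.33 V
Step 2 — Sum components: V_total = 76.15 + j18.25 V.
Step 3 — Convert to polar: |V_total| = 78.31 V, ∠V_total = 13.5°.

V_total = 78.31∠13.5° V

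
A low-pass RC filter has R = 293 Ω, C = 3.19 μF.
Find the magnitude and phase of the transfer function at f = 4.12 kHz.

Step 1 — Angular frequency: ω = 2π·4120 = 2.589e+04 rad/s.
Step 2 — Transfer function: H(jω) = 1/(1 + jωRC).
Step 3 — Denominator: 1 + jωRC = 1 + j·2.589e+04·293·3.19e-06 = 1 + j24.2.
Step 4 — H = 0.001705 - j0.04126.
Step 5 — Magnitude: |H| = 0.04129 (-27.7 dB); phase: φ = -87.6°.

|H| = 0.04129 (-27.7 dB), φ = -87.6°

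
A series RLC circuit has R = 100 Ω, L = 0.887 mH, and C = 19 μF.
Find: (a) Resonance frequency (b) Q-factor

Step 1 — Resonance condition Im(Z)=0 gives ω₀ = 1/√(LC).
Step 2 — ω₀ = 1/√(0.000887·1.9e-05) = 7703 rad/s.
Step 3 — f₀ = ω₀/(2π) = 1226 Hz.
Step 4 — Series Q: Q = ω₀L/R = 7703·0.000887/100 = 0.06833.

(a) f₀ = 1226 Hz  (b) Q = 0.06833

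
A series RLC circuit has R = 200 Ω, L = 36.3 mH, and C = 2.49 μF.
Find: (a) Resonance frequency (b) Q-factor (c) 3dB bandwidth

Step 1 — Resonance condition Im(Z)=0 gives ω₀ = 1/√(LC).
Step 2 — ω₀ = 1/√(0.0363·2.49e-06) = 3326 rad/s.
Step 3 — f₀ = ω₀/(2π) = 529.4 Hz.
Step 4 — Series Q: Q = ω₀L/R = 3326·0.0363/200 = 0.6037.
Step 5 — 3dB bandwidth: Δω = ω₀/Q = 5510 rad/s; BW = Δω/(2π) = 876.9 Hz.

(a) f₀ = 529.4 Hz  (b) Q = 0.6037  (c) BW = 876.9 Hz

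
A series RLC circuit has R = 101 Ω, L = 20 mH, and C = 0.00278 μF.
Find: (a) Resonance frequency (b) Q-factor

Step 1 — Resonance condition Im(Z)=0 gives ω₀ = 1/√(LC).
Step 2 — ω₀ = 1/√(0.02·2.78e-09) = 1.341e+05 rad/s.
Step 3 — f₀ = ω₀/(2π) = 2.134e+04 Hz.
Step 4 — Series Q: Q = ω₀L/R = 1.341e+05·0.02/101 = 26.56.

(a) f₀ = 2.134e+04 Hz  (b) Q = 26.56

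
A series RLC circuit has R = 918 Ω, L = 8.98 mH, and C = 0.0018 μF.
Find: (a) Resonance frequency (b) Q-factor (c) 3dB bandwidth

Step 1 — Resonance: ω₀ = 1/√(LC) = 1/√(0.00898·1.8e-09) = 2.487e+05 rad/s.
Step 2 — f₀ = ω₀/(2π) = 3.959e+04 Hz.
Step 3 — Series Q: Q = ω₀L/R = 2.487e+05·0.00898/918 = 2.433.
Step 4 — Bandwidth: Δω = ω₀/Q = 1.022e+05 rad/s; BW = Δω/(2π) = 1.627e+04 Hz.

(a) f₀ = 3.959e+04 Hz  (b) Q = 2.433  (c) BW = 1.627e+04 Hz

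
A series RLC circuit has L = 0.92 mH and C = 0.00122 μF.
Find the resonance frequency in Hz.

Step 1 — Resonance condition Im(Z)=0 gives ω₀ = 1/√(LC).
Step 2 — ω₀ = 1/√(0.00092·1.22e-09) = 9.439e+05 rad/s.
Step 3 — f₀ = ω₀/(2π) = 1.502e+05 Hz.

f₀ = 1.502e+05 Hz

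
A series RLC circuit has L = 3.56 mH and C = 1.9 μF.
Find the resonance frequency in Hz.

Step 1 — Resonance condition Im(Z)=0 gives ω₀ = 1/√(LC).
Step 2 — ω₀ = 1/√(0.00356·1.9e-06) = 1.216e+04 rad/s.
Step 3 — f₀ = ω₀/(2π) = 1935 Hz.

f₀ = 1935 Hz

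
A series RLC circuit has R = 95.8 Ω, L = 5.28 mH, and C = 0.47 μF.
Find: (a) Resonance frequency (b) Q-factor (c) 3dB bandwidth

Step 1 — Resonance condition Im(Z)=0 gives ω₀ = 1/√(LC).
Step 2 — ω₀ = 1/√(0.00528·4.7e-07) = 2.007e+04 rad/s.
Step 3 — f₀ = ω₀/(2π) = 3195 Hz.
Step 4 — Series Q: Q = ω₀L/R = 2.007e+04·0.00528/95.8 = 1.106.
Step 5 — 3dB bandwidth: Δω = ω₀/Q = 1.814e+04 rad/s; BW = Δω/(2π) = 2888 Hz.

(a) f₀ = 3195 Hz  (b) Q = 1.106  (c) BW = 2888 Hz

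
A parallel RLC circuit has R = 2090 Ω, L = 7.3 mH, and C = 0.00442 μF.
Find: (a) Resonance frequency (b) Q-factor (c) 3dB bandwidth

Step 1 — Resonance: ω₀ = 1/√(LC) = 1/√(0.0073·4.42e-09) = 1.76e+05 rad/s.
Step 2 — f₀ = ω₀/(2π) = 2.802e+04 Hz.
Step 3 — Parallel Q: Q = R/(ω₀L) = 2090/(1.76e+05·0.0073) = 1.626.
Step 4 — Bandwidth: Δω = ω₀/Q = 1.083e+05 rad/s; BW = Δω/(2π) = 1.723e+04 Hz.

(a) f₀ = 2.802e+04 Hz  (b) Q = 1.626  (c) BW = 1.723e+04 Hz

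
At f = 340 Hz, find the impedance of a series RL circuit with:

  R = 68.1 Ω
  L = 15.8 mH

Step 1 — Angular frequency: ω = 2π·f = 2π·340 = 2136 rad/s.
Step 2 — Component impedances:
  R: Z = R = 68.1 Ω
  L: Z = jωL = j·2136·0.0158 = 0 + j33.75 Ω
Step 3 — Series combination: Z_total = R + L = 68.1 + j33.75 Ω = 76.01∠26.4° Ω.

Z = 68.1 + j33.75 Ω = 76.01∠26.4° Ω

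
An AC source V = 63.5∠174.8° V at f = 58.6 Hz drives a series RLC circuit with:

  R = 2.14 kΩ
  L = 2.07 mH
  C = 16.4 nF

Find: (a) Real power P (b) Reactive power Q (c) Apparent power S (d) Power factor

Step 1 — Angular frequency: ω = 2π·f = 2π·58.6 = 368.2 rad/s.
Step 2 — Component impedances:
  R: Z = R = 2140 Ω
  L: Z = jωL = j·368.2·0.00207 = 0 + j0.7622 Ω
  C: Z = 1/(jωC) = -j/(ω·C) = 0 - j1.656e+05 Ω
Step 3 — Series combination: Z_total = R + L + C = 2140 - j1.656e+05 Ω = 1.656e+05∠-89.3° Ω.
Step 4 — Source phasor: V = 63.5∠174.8° V = -63.24 + j5.755 V.
Step 5 — Current: I = V / Z = -3.968e-05 - j0.0003813 A = 0.0003834∠-95.9° A.
Step 6 — Complex power: S = V·I* = 0.0003146 - j0.02434 VA.
Step 7 — Real power: P = Re(S) = 0.0003146 W.
Step 8 — Reactive power: Q = Im(S) = -0.02434 VAR.
Step 9 — Apparent power: |S| = 0.02435 VA.
Step 10 — Power factor: PF = P/|S| = 0.01292 (leading).

(a) P = 0.0003146 W  (b) Q = -0.02434 VAR  (c) S = 0.02435 VA  (d) PF = 0.01292 (leading)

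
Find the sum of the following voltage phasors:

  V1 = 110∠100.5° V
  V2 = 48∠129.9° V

Step 1 — Convert each phasor to rectangular form:
  V1 = 110·(cos(100.5°) + j·sin(100.5°)) = -20.05 + j108.2 V
  V2 = 48·(cos(129.9°) + j·sin(129.9°)) = -30.79 + j36.82 V
Step 2 — Sum components: V_total = -50.84 + j145 V.
Step 3 — Convert to polar: |V_total| = 153.6 V, ∠V_total = 109.3°.

V_total = 153.6∠109.3° V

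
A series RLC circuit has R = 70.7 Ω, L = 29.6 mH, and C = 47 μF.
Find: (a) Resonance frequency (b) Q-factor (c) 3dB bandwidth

Step 1 — Resonance condition Im(Z)=0 gives ω₀ = 1/√(LC).
Step 2 — ω₀ = 1/√(0.0296·4.7e-05) = 847.8 rad/s.
Step 3 — f₀ = ω₀/(2π) = 134.9 Hz.
Step 4 — Series Q: Q = ω₀L/R = 847.8·0.0296/70.7 = 0.355.
Step 5 — 3dB bandwidth: Δω = ω₀/Q = 2389 rad/s; BW = Δω/(2π) = 380.1 Hz.

(a) f₀ = 134.9 Hz  (b) Q = 0.355  (c) BW = 380.1 Hz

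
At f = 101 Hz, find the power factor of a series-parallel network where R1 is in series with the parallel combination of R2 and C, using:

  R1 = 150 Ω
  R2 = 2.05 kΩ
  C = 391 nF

Step 1 — Angular frequency: ω = 2π·f = 2π·101 = 634.6 rad/s.
Step 2 — Component impedances:
  R1: Z = R = 150 Ω
  R2: Z = R = 2050 Ω
  C: Z = 1/(jωC) = -j/(ω·C) = 0 - j4030 Ω
Step 3 — Parallel branch: R2 || C = 1/(1/R2 + 1/C) = 1629 - j828.4 Ω.
Step 4 — Series with R1: Z_total = R1 + (R2 || C) = 1779 - j828.4 Ω = 1962∠-25.0° Ω.
Step 5 — Power factor: PF = cos(φ) = Re(Z)/|Z| = 1778.6/1962.1 = 0.9065.
Step 6 — Type: Im(Z) = -828.4 ⇒ leading (phase φ = -25.0°).

PF = 0.9065 (leading, φ = -25.0°)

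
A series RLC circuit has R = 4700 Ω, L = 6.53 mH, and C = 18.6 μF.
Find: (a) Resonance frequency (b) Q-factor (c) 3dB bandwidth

Step 1 — Resonance: ω₀ = 1/√(LC) = 1/√(0.00653·1.86e-05) = 2869 rad/s.
Step 2 — f₀ = ω₀/(2π) = 456.7 Hz.
Step 3 — Series Q: Q = ω₀L/R = 2869·0.00653/4700 = 0.003987.
Step 4 — Bandwidth: Δω = ω₀/Q = 7.198e+05 rad/s; BW = Δω/(2π) = 1.146e+05 Hz.

(a) f₀ = 456.7 Hz  (b) Q = 0.003987  (c) BW = 1.146e+05 Hz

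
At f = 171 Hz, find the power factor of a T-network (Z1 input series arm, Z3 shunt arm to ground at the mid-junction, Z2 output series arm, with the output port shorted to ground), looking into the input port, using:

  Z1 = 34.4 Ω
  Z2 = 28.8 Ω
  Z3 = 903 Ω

Step 1 — Angular frequency: ω = 2π·f = 2π·171 = 1074 rad/s.
Step 2 — Component impedances:
  Z1: Z = R = 34.4 Ω
  Z2: Z = R = 28.8 Ω
  Z3: Z = R = 903 Ω
Step 3 — With the output port shorted to ground, the output series arm Z2 runs from the junction to ground; the shunt arm Z3 also runs from the junction to ground. They appear in parallel: Z3 || Z2 = 27.91 Ω.
Step 4 — Series with input arm Z1: Z_in = Z1 + (Z3 || Z2) = 62.31 Ω = 62.31∠0.0° Ω.
Step 5 — Power factor: PF = cos(φ) = Re(Z)/|Z| = 62.31/62.31 = 1.
Step 6 — Type: Im(Z) = 0 ⇒ unity (phase φ = 0.0°).

PF = 1 (unity, φ = 0.0°)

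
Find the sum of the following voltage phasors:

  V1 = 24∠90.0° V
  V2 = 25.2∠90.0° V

Step 1 — Convert each phasor to rectangular form:
  V1 = 24·(cos(90.0°) + j·sin(90.0°)) = 0 + j24 V
  V2 = 25.2·(cos(90.0°) + j·sin(90.0°)) = 0 + j25.2 V
Step 2 — Sum components: V_total = 0 + j49.2 V.
Step 3 — Convert to polar: |V_total| = 49.2 V, ∠V_total = 90.0°.

V_total = 49.2∠90.0° V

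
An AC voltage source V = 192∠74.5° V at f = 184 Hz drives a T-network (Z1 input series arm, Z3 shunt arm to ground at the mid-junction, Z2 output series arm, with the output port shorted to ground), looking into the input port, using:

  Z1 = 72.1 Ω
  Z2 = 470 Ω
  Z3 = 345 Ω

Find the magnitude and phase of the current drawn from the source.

Step 1 — Angular frequency: ω = 2π·f = 2π·184 = 1156 rad/s.
Step 2 — Component impedances:
  Z1: Z = R = 72.1 Ω
  Z2: Z = R = 470 Ω
  Z3: Z = R = 345 Ω
Step 3 — With the output port shorted to ground, the output series arm Z2 runs from the junction to ground; the shunt arm Z3 also runs from the junction to ground. They appear in parallel: Z3 || Z2 = 199 Ω.
Step 4 — Series with input arm Z1: Z_in = Z1 + (Z3 || Z2) = 271.1 Ω = 271.1∠0.0° Ω.
Step 5 — Source phasor: V = 192∠74.5° V = 51.31 + j185 V.
Step 6 — Ohm's law: I = V / Z_total = (51.31 + j185) / (271.1) = 0.1893 + j0.6826 A.
Step 7 — Convert to polar: |I| = 0.7083 A, ∠I = 74.5°.

I = 0.7083∠74.5° A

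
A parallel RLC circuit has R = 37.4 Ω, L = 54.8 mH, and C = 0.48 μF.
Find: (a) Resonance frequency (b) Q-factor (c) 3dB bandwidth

Step 1 — Resonance: ω₀ = 1/√(LC) = 1/√(0.0548·4.8e-07) = 6166 rad/s.
Step 2 — f₀ = ω₀/(2π) = 981.3 Hz.
Step 3 — Parallel Q: Q = R/(ω₀L) = 37.4/(6166·0.0548) = 0.1107.
Step 4 — Bandwidth: Δω = ω₀/Q = 5.57e+04 rad/s; BW = Δω/(2π) = 8866 Hz.

(a) f₀ = 981.3 Hz  (b) Q = 0.1107  (c) BW = 8866 Hz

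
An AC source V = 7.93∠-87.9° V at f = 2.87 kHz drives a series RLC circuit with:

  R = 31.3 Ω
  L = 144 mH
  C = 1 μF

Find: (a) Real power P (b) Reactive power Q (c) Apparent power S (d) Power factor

Step 1 — Angular frequency: ω = 2π·f = 2π·2870 = 1.803e+04 rad/s.
Step 2 — Component impedances:
  R: Z = R = 31.3 Ω
  L: Z = jωL = j·1.803e+04·0.144 = 0 + j2597 Ω
  C: Z = 1/(jωC) = -j/(ω·C) = 0 - j55.45 Ω
Step 3 — Series combination: Z_total = R + L + C = 31.3 + j2541 Ω = 2541∠89.3° Ω.
Step 4 — Source phasor: V = 7.93∠-87.9° V = 0.2906 - j7.925 V.
Step 5 — Current: I = V / Z = -0.003117 - j0.0001527 A = 0.00312∠-177.2° A.
Step 6 — Complex power: S = V·I* = 0.0003047 + j0.02474 VA.
Step 7 — Real power: P = Re(S) = 0.0003047 W.
Step 8 — Reactive power: Q = Im(S) = 0.02474 VAR.
Step 9 — Apparent power: |S| = 0.02474 VA.
Step 10 — Power factor: PF = P/|S| = 0.01232 (lagging).

(a) P = 0.0003047 W  (b) Q = 0.02474 VAR  (c) S = 0.02474 VA  (d) PF = 0.01232 (lagging)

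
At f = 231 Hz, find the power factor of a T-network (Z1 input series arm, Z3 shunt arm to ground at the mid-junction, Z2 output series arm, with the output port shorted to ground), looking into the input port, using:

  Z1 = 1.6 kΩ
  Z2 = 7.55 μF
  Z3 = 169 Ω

Step 1 — Angular frequency: ω = 2π·f = 2π·231 = 1451 rad/s.
Step 2 — Component impedances:
  Z1: Z = R = 1600 Ω
  Z2: Z = 1/(jωC) = -j/(ω·C) = 0 - j91.26 Ω
  Z3: Z = R = 169 Ω
Step 3 — With the output port shorted to ground, the output series arm Z2 runs from the junction to ground; the shunt arm Z3 also runs from the junction to ground. They appear in parallel: Z3 || Z2 = 38.15 - j70.65 Ω.
Step 4 — Series with input arm Z1: Z_in = Z1 + (Z3 || Z2) = 1638 - j70.65 Ω = 1640∠-2.5° Ω.
Step 5 — Power factor: PF = cos(φ) = Re(Z)/|Z| = 1638.2/1639.7 = 0.9991.
Step 6 — Type: Im(Z) = -70.65 ⇒ leading (phase φ = -2.5°).

PF = 0.9991 (leading, φ = -2.5°)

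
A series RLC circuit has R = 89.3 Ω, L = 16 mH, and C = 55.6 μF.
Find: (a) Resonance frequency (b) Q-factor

Step 1 — Resonance condition Im(Z)=0 gives ω₀ = 1/√(LC).
Step 2 — ω₀ = 1/√(0.016·5.56e-05) = 1060 rad/s.
Step 3 — f₀ = ω₀/(2π) = 168.7 Hz.
Step 4 — Series Q: Q = ω₀L/R = 1060·0.016/89.3 = 0.19.

(a) f₀ = 168.7 Hz  (b) Q = 0.19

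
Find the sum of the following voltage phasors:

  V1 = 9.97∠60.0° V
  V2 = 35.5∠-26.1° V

Step 1 — Convert each phasor to rectangular form:
  V1 = 9.97·(cos(60.0°) + j·sin(60.0°)) = 4.985 + j8.634 V
  V2 = 35.5·(cos(-26.1°) + j·sin(-26.1°)) = 31.88 - j15.62 V
Step 2 — Sum components: V_total = 36.86 - j6.984 V.
Step 3 — Convert to polar: |V_total| = 37.52 V, ∠V_total = -10.7°.

V_total = 37.52∠-10.7° V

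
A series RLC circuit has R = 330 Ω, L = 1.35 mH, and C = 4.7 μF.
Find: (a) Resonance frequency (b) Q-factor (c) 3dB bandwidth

Step 1 — Resonance: ω₀ = 1/√(LC) = 1/√(0.00135·4.7e-06) = 1.255e+04 rad/s.
Step 2 — f₀ = ω₀/(2π) = 1998 Hz.
Step 3 — Series Q: Q = ω₀L/R = 1.255e+04·0.00135/330 = 0.05136.
Step 4 — Bandwidth: Δω = ω₀/Q = 2.444e+05 rad/s; BW = Δω/(2π) = 3.89e+04 Hz.

(a) f₀ = 1998 Hz  (b) Q = 0.05136  (c) BW = 3.89e+04 Hz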